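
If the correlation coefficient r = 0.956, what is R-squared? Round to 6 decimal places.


R^2 = r^2 = (0.956)^2 = 0.913936

0.913936


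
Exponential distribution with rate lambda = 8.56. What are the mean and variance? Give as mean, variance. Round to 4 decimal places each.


mean = 1/lam, var = 1/lam^2
mean = 1 / 8.56 = 25/214 ≈ 0.116822
lam^2 = 8.56^2 = 73.2736
var = 1 / 73.2736 ≈ 0.013647

0.1168, 0.0136


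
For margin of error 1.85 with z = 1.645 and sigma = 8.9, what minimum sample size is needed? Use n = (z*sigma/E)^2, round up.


z*sigma/E = 1.645 * 8.9 / 1.85 = 29281/3700 ≈ 7.913784
(z*sigma/E)^2 ≈ 62.627974
round up: n = 63

63


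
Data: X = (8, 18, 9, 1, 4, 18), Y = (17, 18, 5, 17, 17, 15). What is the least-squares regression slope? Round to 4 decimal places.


b = sum((xi-xbar)(yi-ybar)) / sum((xi-xbar)^2)
n = 6, xbar = 58/6 = 29/3 ≈ 9.666667, ybar = 89/6 ≈ 14.833333
Sxy = sum((xi-xbar)(yi-ybar)) = -1/3 ≈ -0.333333
Sxx = sum((xi-xbar)^2) = 748/3 ≈ 249.333333
b = Sxy / Sxx = -1/748 ≈ -0.001337

-0.0013


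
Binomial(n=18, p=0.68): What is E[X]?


E[X] = n*p = 18 * 0.68 = 12.24

12.24


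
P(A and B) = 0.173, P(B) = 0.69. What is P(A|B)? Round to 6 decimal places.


P(A|B) = P(A and B) / P(B) = 0.173 / 0.69 = 173/690 ≈ 0.25072464

0.250725


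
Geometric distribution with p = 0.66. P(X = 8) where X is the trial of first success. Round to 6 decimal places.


P = (1-p)^(k-1) * p
(1-p)^(k-1) = 0.34^7 ≈ 0.0005252335
P = 0.0005252335 * 0.66 ≈ 0.0003466541

0.000347


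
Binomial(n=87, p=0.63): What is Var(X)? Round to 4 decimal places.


Var = n*p*(1-p) = 87 * 0.63 * 0.37 = 20.2797

20.2797


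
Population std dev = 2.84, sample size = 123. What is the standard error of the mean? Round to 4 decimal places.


SE = sigma / sqrt(n)
sqrt(123) ≈ 11.090537
SE = 2.84 / 11.090537 ≈ 0.256074

0.2561


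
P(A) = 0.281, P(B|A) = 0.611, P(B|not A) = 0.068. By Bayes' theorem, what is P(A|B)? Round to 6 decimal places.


P(A|B) = P(B|A)*P(A) / P(B), P(B) = P(B|A)*P(A) + P(B|not A)*P(not A)
P(B|A)*P(A) = 0.611 * 0.281 = 0.171691
P(B|not A)*P(not A) = 0.068 * 0.719 = 0.048892
P(B) = 0.171691 + 0.048892 = 0.220583
P(A|B) = 0.171691 / 0.220583 ≈ 0.77835101

0.778351


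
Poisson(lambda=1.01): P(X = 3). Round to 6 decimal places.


P = e^(-lam) * lam^k / k!
e^(-1.01) ≈ 0.3642190
lam^k = 1.01^3 = 1.030301
k! = 3! = 6
P = 0.3642190 * 1.030301 / 6 ≈ 0.062543

0.062543


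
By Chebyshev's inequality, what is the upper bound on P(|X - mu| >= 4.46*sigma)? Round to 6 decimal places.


P <= 1/k^2
k^2 = 4.46^2 = 19.8916
1/k^2 = 1 / 19.8916 ≈ 0.05027248

0.050272


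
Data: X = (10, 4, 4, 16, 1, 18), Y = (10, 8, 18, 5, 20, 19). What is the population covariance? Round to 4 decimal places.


Cov = (1/n)*sum((xi-xbar)(yi-ybar))
n = 6, xbar = 53/6 ≈ 8.833333, ybar = 80/6 = 40/3 ≈ 13.333333
sum((xi-xbar)(yi-ybar)) = -182/3 ≈ -60.666667
Cov = -60.666667 / 6 = -91/9 ≈ -10.111111

-10.1111


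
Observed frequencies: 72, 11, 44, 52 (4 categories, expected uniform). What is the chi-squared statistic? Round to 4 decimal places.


chi2 = sum((O-E)^2/E), E = total/4
total = 179, E = 179/4 = 44.75
(72 - 44.75)^2 / 44.75 = 742.5625 / 44.75 = 11881/716 ≈ 16.593575
(11 - 44.75)^2 / 44.75 = 1139.0625 / 44.75 = 18225/716 ≈ 25.453911
(44 - 44.75)^2 / 44.75 = 0.5625 / 44.75 = 9/716 ≈ 0.012570
(52 - 44.75)^2 / 44.75 = 52.5625 / 44.75 = 841/716 ≈ 1.174581
chi2 = 7739/179 ≈ 43.234637

43.2346


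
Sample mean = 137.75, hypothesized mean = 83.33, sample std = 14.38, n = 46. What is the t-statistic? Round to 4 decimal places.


t = (xbar - mu0) / (s/sqrt(n))
xbar - mu0 = 137.75 - 83.33 = 54.42
sqrt(46) ≈ 6.78232998
s/sqrt(n) = 14.38 / 6.78232998 ≈ 2.12021533
t = 54.42 / 2.12021533 ≈ 25.667204

25.6672


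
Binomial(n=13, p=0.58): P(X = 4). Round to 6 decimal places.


P = C(n,k) * p^k * (1-p)^(n-k)
C(13,4) = 715
p^k = 0.58^4 ≈ 0.1131650
(1-p)^(n-k) = 0.42^9 ≈ 0.0004066714
P = 715 * 0.1131650 * 0.0004066714 ≈ 0.032905

0.032905


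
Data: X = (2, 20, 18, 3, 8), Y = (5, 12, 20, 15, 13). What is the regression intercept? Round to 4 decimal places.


a = ybar - b*xbar, where b = sum((xi-xbar)(yi-ybar)) / sum((xi-xbar)^2)
n = 5, xbar = 51/5 = 10.2, ybar = 65/5 = 13
Sxy = sum((xi-xbar)(yi-ybar)) = 96
Sxx = sum((xi-xbar)^2) = 280.8
b = Sxy / Sxx = 40/117 ≈ 0.341880
a = 13 - 0.341880 * 10.2 = 371/39 ≈ 9.512821

9.5128


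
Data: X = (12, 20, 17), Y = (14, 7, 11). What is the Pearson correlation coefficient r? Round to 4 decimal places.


r = sum((xi-xbar)(yi-ybar)) / sqrt(sum((xi-xbar)^2) * sum((yi-ybar)^2))
n = 3, xbar = 49/3 ≈ 16.333333, ybar = 32/3 ≈ 10.666667
Sxy = sum((xi-xbar)(yi-ybar)) = -83/3 ≈ -27.666667
Sxx = sum((xi-xbar)^2) = 98/3 ≈ 32.666667
Syy = sum((yi-ybar)^2) = 74/3 ≈ 24.666667
sqrt(Sxx*Syy) ≈ 28.386225
r = Sxy / sqrt(Sxx*Syy) = -27.666667 / 28.386225 ≈ -0.974651

-0.9747


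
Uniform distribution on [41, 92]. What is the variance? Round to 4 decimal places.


Var = (b-a)^2 / 12
(b-a)^2 = (92 - 41)^2 = 2601
Var = 2601/12 = 216.75

216.7500


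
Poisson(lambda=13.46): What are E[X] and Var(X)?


E[X] = Var(X) = lambda = 13.46

13.46, 13.46


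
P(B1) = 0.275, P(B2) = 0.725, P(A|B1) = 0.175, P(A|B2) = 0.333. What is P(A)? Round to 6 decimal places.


P(A) = P(A|B1)*P(B1) + P(A|B2)*P(B2)
P(A|B1)*P(B1) = 0.175 * 0.275 = 0.048125
P(A|B2)*P(B2) = 0.333 * 0.725 = 0.241425
P(A) = 0.048125 + 0.241425 = 0.28955

0.289550


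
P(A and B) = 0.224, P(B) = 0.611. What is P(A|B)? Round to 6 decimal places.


P(A|B) = P(A and B) / P(B) = 0.224 / 0.611 = 224/611 ≈ 0.36661211

0.366612


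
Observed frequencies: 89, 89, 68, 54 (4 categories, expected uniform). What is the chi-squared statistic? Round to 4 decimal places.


chi2 = sum((O-E)^2/E), E = total/4
total = 300, E = 300/4 = 75
(89 - 75)^2 / 75 = 196 / 75 = 196/75 ≈ 2.613333
(89 - 75)^2 / 75 = 196 / 75 = 196/75 ≈ 2.613333
(68 - 75)^2 / 75 = 49 / 75 = 49/75 ≈ 0.653333
(54 - 75)^2 / 75 = 441 / 75 = 5.88
chi2 = 11.76

11.7600


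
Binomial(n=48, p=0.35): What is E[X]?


E[X] = n*p = 48 * 0.35 = 16.8

16.8


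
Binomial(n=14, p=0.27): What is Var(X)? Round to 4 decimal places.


Var = n*p*(1-p) = 14 * 0.27 * 0.73 = 2.7594

2.7594


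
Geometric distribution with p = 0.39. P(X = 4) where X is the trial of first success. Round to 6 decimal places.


P = (1-p)^(k-1) * p
(1-p)^(k-1) = 0.61^3 = 0.226981
P = 0.226981 * 0.39 = 0.08852259

0.088523


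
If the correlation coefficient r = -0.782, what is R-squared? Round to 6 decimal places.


R^2 = r^2 = (-0.782)^2 = 0.611524

0.611524


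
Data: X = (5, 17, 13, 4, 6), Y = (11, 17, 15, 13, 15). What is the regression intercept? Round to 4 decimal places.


a = ybar - b*xbar, where b = sum((xi-xbar)(yi-ybar)) / sum((xi-xbar)^2)
n = 5, xbar = 45/5 = 9, ybar = 71/5 = 14.2
Sxy = sum((xi-xbar)(yi-ybar)) = 42
Sxx = sum((xi-xbar)^2) = 130
b = Sxy / Sxx = 21/65 ≈ 0.323077
a = 14.2 - 0.323077 * 9 = 734/65 ≈ 11.292308

11.2923


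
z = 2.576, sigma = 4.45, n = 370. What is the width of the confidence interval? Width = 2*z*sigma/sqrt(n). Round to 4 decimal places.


width = 2*z*sigma/sqrt(n)
2*z*sigma = 2 * 2.576 * 4.45 = 22.9264
sqrt(370) ≈ 19.235384
width = 22.9264 / 19.235384 ≈ 1.191887

1.1919


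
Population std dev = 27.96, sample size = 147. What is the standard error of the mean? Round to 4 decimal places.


SE = sigma / sqrt(n)
sqrt(147) ≈ 12.124356
SE = 27.96 / 12.124356 ≈ 2.306102

2.3061


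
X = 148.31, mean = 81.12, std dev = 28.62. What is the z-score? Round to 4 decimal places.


z = (X - mu) / sigma
X - mu = 148.31 - 81.12 = 67.19
z = 67.19 / 28.62 = 6719/2862 ≈ 2.347659

2.3477


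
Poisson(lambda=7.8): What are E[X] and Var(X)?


E[X] = Var(X) = lambda = 7.8

7.8, 7.8


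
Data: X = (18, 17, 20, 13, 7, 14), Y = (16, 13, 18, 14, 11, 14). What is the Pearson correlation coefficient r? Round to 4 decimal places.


r = sum((xi-xbar)(yi-ybar)) / sqrt(sum((xi-xbar)^2) * sum((yi-ybar)^2))
n = 6, xbar = 89/6 ≈ 14.833333, ybar = 86/6 = 43/3 ≈ 14.333333
Sxy = sum((xi-xbar)(yi-ybar)) = 145/3 ≈ 48.333333
Sxx = sum((xi-xbar)^2) = 641/6 ≈ 106.833333
Syy = sum((yi-ybar)^2) = 88/3 ≈ 29.333333
sqrt(Sxx*Syy) ≈ 55.980155
r = Sxy / sqrt(Sxx*Syy) = 48.333333 / 55.980155 ≈ 0.863401

0.8634


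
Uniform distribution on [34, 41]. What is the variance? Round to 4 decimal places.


Var = (b-a)^2 / 12
(b-a)^2 = (41 - 34)^2 = 49
Var = 49/12 ≈ 4.083333

4.0833


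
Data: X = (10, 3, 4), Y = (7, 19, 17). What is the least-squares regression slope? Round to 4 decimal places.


b = sum((xi-xbar)(yi-ybar)) / sum((xi-xbar)^2)
n = 3, xbar = 17/3 ≈ 5.666667, ybar = 43/3 ≈ 14.333333
Sxy = sum((xi-xbar)(yi-ybar)) = -146/3 ≈ -48.666667
Sxx = sum((xi-xbar)^2) = 86/3 ≈ 28.666667
b = Sxy / Sxx = -73/43 ≈ -1.697674

-1.6977


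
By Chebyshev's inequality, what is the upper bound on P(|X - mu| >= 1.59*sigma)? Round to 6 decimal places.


P <= 1/k^2
k^2 = 1.59^2 = 2.5281
1/k^2 = 1 / 2.5281 ≈ 0.39555397

0.395554


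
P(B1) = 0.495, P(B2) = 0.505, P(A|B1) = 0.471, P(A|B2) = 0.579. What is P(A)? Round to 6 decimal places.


P(A) = P(A|B1)*P(B1) + P(A|B2)*P(B2)
P(A|B1)*P(B1) = 0.471 * 0.495 = 0.233145
P(A|B2)*P(B2) = 0.579 * 0.505 = 0.292395
P(A) = 0.233145 + 0.292395 = 0.52554

0.525540


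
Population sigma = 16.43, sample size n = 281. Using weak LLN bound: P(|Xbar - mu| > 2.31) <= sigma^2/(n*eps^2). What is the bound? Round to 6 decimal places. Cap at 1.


bound = min(1, sigma^2/(n*eps^2))
sigma^2 = 16.43^2 = 269.9449
n*eps^2 = 281 * 2.31^2 = 281 * 5.3361 = 1499.4441
sigma^2/(n*eps^2) = 269.9449 / 1499.4441 ≈ 0.18002999

0.180030


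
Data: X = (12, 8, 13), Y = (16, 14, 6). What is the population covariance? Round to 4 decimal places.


Cov = (1/n)*sum((xi-xbar)(yi-ybar))
n = 3, xbar = 33/3 = 11, ybar = 36/3 = 12
sum((xi-xbar)(yi-ybar)) = -14
Cov = -14 / 3 = -14/3 ≈ -4.666667

-4.6667


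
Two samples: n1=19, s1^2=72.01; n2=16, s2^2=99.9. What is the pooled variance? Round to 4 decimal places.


sp^2 = ((n1-1)*s1^2 + (n2-1)*s2^2)/(n1+n2-2)
(n1-1)*s1^2 = 18 * 72.01 = 1296.18
(n2-1)*s2^2 = 15 * 99.9 = 1498.5
numerator = 1296.18 + 1498.5 = 2794.68
n1+n2-2 = 33
sp^2 = 2794.68 / 33 = 23289/275 ≈ 84.687273

84.6873


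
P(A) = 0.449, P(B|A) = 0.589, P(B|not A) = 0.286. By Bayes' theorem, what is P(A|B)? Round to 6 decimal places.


P(A|B) = P(B|A)*P(A) / P(B), P(B) = P(B|A)*P(A) + P(B|not A)*P(not A)
P(B|A)*P(A) = 0.589 * 0.449 = 0.264461
P(B|not A)*P(not A) = 0.286 * 0.551 = 0.157586
P(B) = 0.264461 + 0.157586 = 0.422047
P(A|B) = 0.264461 / 0.422047 ≈ 0.62661505

0.626615


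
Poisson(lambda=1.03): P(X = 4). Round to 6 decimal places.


P = e^(-lam) * lam^k / k!
e^(-1.03) ≈ 0.3570070
lam^k = 1.03^4 ≈ 1.125509
k! = 4! = 24
P = 0.3570070 * 1.125509 / 24 ≈ 0.016742

0.016742


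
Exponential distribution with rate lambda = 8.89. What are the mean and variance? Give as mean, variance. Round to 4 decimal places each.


mean = 1/lam, var = 1/lam^2
mean = 1 / 8.89 = 100/889 ≈ 0.112486
lam^2 = 8.89^2 = 79.0321
var = 1 / 79.0321 ≈ 0.012653

0.1125, 0.0127


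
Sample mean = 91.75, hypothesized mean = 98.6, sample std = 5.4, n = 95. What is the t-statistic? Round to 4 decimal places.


t = (xbar - mu0) / (s/sqrt(n))
xbar - mu0 = 91.75 - 98.6 = -6.85
sqrt(95) ≈ 9.74679434
s/sqrt(n) = 5.4 / 9.74679434 ≈ 0.55402831
t = -6.85 / 0.55402831 ≈ -12.363989

-12.3640


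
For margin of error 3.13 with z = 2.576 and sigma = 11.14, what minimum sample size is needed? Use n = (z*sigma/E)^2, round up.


z*sigma/E = 2.576 * 11.14 / 3.13 ≈ 9.168256
(z*sigma/E)^2 ≈ 84.056911
round up: n = 85

85


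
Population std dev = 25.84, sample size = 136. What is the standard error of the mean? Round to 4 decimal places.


SE = sigma / sqrt(n)
sqrt(136) ≈ 11.661904
SE = 25.84 / 11.661904 ≈ 2.215762

2.2158


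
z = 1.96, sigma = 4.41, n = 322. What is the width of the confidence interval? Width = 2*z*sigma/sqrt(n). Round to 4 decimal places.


width = 2*z*sigma/sqrt(n)
2*z*sigma = 2 * 1.96 * 4.41 = 17.2872
sqrt(322) ≈ 17.944358
width = 17.2872 / 17.944358 ≈ 0.963378

0.9634


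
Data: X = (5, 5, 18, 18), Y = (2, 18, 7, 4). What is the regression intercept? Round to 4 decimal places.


a = ybar - b*xbar, where b = sum((xi-xbar)(yi-ybar)) / sum((xi-xbar)^2)
n = 4, xbar = 46/4 = 11.5, ybar = 31/4 = 7.75
Sxy = sum((xi-xbar)(yi-ybar)) = -58.5
Sxx = sum((xi-xbar)^2) = 169
b = Sxy / Sxx = -9/26 ≈ -0.346154
a = 7.75 - (-0.346154) * 11.5 = 305/26 ≈ 11.730769

11.7308


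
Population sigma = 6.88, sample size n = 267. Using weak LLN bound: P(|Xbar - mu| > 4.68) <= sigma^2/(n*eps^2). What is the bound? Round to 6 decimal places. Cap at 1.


bound = min(1, sigma^2/(n*eps^2))
sigma^2 = 6.88^2 = 47.3344
n*eps^2 = 267 * 4.68^2 = 267 * 21.9024 = 5847.9408
sigma^2/(n*eps^2) = 47.3344 / 5847.9408 ≈ 0.00809420

0.008094


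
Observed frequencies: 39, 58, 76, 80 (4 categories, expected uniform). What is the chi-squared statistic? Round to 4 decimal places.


chi2 = sum((O-E)^2/E), E = total/4
total = 253, E = 253/4 = 63.25
(39 - 63.25)^2 / 63.25 = 588.0625 / 63.25 = 9409/1012 ≈ 9.297431
(58 - 63.25)^2 / 63.25 = 27.5625 / 63.25 = 441/1012 ≈ 0.435771
(76 - 63.25)^2 / 63.25 = 162.5625 / 63.25 = 2601/1012 ≈ 2.570158
(80 - 63.25)^2 / 63.25 = 280.5625 / 63.25 = 4489/1012 ≈ 4.435771
chi2 = 385/23 ≈ 16.739130

16.7391


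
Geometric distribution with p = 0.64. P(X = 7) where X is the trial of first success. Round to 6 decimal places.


P = (1-p)^(k-1) * p
(1-p)^(k-1) = 0.36^6 ≈ 0.002176782
P = 0.002176782 * 0.64 ≈ 0.001393141

0.001393


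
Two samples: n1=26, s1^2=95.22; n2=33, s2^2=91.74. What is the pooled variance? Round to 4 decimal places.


sp^2 = ((n1-1)*s1^2 + (n2-1)*s2^2)/(n1+n2-2)
(n1-1)*s1^2 = 25 * 95.22 = 2380.5
(n2-1)*s2^2 = 32 * 91.74 = 2935.68
numerator = 2380.5 + 2935.68 = 5316.18
n1+n2-2 = 57
sp^2 = 5316.18 / 57 = 88603/950 ≈ 93.266316

93.2663


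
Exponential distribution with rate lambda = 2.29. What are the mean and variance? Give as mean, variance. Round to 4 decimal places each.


mean = 1/lam, var = 1/lam^2
mean = 1 / 2.29 = 100/229 ≈ 0.436681
lam^2 = 2.29^2 = 5.2441
var = 1 / 5.2441 ≈ 0.190690

0.4367, 0.1907


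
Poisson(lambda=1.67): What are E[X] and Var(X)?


E[X] = Var(X) = lambda = 1.67

1.67, 1.67


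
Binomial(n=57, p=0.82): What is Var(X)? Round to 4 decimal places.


Var = n*p*(1-p) = 57 * 0.82 * 0.18 = 8.4132

8.4132


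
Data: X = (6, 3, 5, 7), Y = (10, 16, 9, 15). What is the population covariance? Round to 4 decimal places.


Cov = (1/n)*sum((xi-xbar)(yi-ybar))
n = 4, xbar = 21/4 = 5.25, ybar = 50/4 = 12.5
sum((xi-xbar)(yi-ybar)) = -4.5
Cov = -4.5 / 4 = -1.125

-1.1250


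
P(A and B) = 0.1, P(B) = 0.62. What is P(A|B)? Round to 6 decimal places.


P(A|B) = P(A and B) / P(B) = 0.1 / 0.62 = 5/31 ≈ 0.16129032

0.161290


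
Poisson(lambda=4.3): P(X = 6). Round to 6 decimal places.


P = e^(-lam) * lam^k / k!
e^(-4.3) ≈ 0.01356856
lam^k = 4.3^6 = 6321.363049
k! = 6! = 720
P = 0.01356856 * 6321.363049 / 720 ≈ 0.119127

0.119127


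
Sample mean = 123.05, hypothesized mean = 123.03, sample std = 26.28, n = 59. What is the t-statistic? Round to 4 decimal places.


t = (xbar - mu0) / (s/sqrt(n))
xbar - mu0 = 123.05 - 123.03 = 0.02
sqrt(59) ≈ 7.68114575
s/sqrt(n) = 26.28 / 7.68114575 ≈ 3.42136458
t = 0.02 / 3.42136458 ≈ 0.005846

0.0058


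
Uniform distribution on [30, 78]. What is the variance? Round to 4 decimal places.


Var = (b-a)^2 / 12
(b-a)^2 = (78 - 30)^2 = 2304
Var = 2304/12 = 192

192.0000


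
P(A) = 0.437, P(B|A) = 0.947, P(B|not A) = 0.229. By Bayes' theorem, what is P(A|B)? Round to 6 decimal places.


P(A|B) = P(B|A)*P(A) / P(B), P(B) = P(B|A)*P(A) + P(B|not A)*P(not A)
P(B|A)*P(A) = 0.947 * 0.437 = 0.413839
P(B|not A)*P(not A) = 0.229 * 0.563 = 0.128927
P(B) = 0.413839 + 0.128927 = 0.542766
P(A|B) = 0.413839 / 0.542766 ≈ 0.76246301

0.762463


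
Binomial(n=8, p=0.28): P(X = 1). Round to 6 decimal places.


P = C(n,k) * p^k * (1-p)^(n-k)
C(8,1) = 8
p^k = 0.28^1 = 0.28
(1-p)^(n-k) = 0.72^7 ≈ 0.1003061
P = 8 * 0.28 * 0.1003061 ≈ 0.224686

0.224686


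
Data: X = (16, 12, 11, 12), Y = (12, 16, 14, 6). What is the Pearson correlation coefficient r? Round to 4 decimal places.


r = sum((xi-xbar)(yi-ybar)) / sqrt(sum((xi-xbar)^2) * sum((yi-ybar)^2))
n = 4, xbar = 51/4 = 12.75, ybar = 48/4 = 12
Sxy = sum((xi-xbar)(yi-ybar)) = -2
Sxx = sum((xi-xbar)^2) = 14.75
Syy = sum((yi-ybar)^2) = 56
sqrt(Sxx*Syy) ≈ 28.740216
r = Sxy / sqrt(Sxx*Syy) = -2 / 28.740216 ≈ -0.069589

-0.0696


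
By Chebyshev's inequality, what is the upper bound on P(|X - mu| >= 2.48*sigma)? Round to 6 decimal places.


P <= 1/k^2
k^2 = 2.48^2 = 6.1504
1/k^2 = 1 / 6.1504 = 625/3844 ≈ 0.16259105

0.162591


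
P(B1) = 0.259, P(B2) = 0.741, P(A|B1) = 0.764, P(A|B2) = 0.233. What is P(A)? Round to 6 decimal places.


P(A) = P(A|B1)*P(B1) + P(A|B2)*P(B2)
P(A|B1)*P(B1) = 0.764 * 0.259 = 0.197876
P(A|B2)*P(B2) = 0.233 * 0.741 = 0.172653
P(A) = 0.197876 + 0.172653 = 0.370529

0.370529


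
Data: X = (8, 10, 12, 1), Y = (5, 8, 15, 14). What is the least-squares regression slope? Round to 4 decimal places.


b = sum((xi-xbar)(yi-ybar)) / sum((xi-xbar)^2)
n = 4, xbar = 31/4 = 7.75, ybar = 42/4 = 10.5
Sxy = sum((xi-xbar)(yi-ybar)) = -11.5
Sxx = sum((xi-xbar)^2) = 68.75
b = Sxy / Sxx = -46/275 ≈ -0.167273

-0.1673


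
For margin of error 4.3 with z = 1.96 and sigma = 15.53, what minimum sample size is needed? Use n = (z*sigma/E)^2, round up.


z*sigma/E = 1.96 * 15.53 / 4.3 ≈ 7.078791
(z*sigma/E)^2 ≈ 50.109278
round up: n = 51

51


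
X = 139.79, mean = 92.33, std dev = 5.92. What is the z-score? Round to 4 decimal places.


z = (X - mu) / sigma
X - mu = 139.79 - 92.33 = 47.46
z = 47.46 / 5.92 = 2373/296 ≈ 8.016892

8.0169


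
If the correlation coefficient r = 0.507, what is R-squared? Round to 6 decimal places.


R^2 = r^2 = (0.507)^2 = 0.257049

0.257049


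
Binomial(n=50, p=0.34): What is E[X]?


E[X] = n*p = 50 * 0.34 = 17

17


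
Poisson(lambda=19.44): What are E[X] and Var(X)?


E[X] = Var(X) = lambda = 19.44

19.44, 19.44


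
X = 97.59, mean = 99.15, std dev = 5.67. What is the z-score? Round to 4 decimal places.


z = (X - mu) / sigma
X - mu = 97.59 - 99.15 = -1.56
z = -1.56 / 5.67 = -52/189 ≈ -0.275132

-0.2751


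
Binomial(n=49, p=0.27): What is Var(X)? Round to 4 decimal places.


Var = n*p*(1-p) = 49 * 0.27 * 0.73 = 9.6579

9.6579


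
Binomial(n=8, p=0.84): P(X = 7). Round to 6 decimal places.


P = C(n,k) * p^k * (1-p)^(n-k)
C(8,7) = 8
p^k = 0.84^7 ≈ 0.2950903
(1-p)^(n-k) = 0.16^1 = 0.16
P = 8 * 0.2950903 * 0.16 ≈ 0.377716

0.377716


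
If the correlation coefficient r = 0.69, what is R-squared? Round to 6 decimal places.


R^2 = r^2 = (0.69)^2 = 0.4761

0.476100


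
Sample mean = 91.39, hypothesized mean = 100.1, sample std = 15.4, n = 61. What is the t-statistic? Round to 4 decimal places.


t = (xbar - mu0) / (s/sqrt(n))
xbar - mu0 = 91.39 - 100.1 = -8.71
sqrt(61) ≈ 7.81024968
s/sqrt(n) = 15.4 / 7.81024968 ≈ 1.97176795
t = -8.71 / 1.97176795 ≈ -4.417355

-4.4174


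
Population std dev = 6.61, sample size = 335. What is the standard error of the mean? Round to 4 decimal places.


SE = sigma / sqrt(n)
sqrt(335) ≈ 18.303005
SE = 6.61 / 18.303005 ≈ 0.361143

0.3611


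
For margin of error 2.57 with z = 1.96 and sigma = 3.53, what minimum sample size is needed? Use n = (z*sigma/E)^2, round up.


z*sigma/E = 1.96 * 3.53 / 2.57 = 17297/6425 ≈ 2.692140
(z*sigma/E)^2 ≈ 7.247618
round up: n = 8

8


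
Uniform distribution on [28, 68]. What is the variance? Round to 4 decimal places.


Var = (b-a)^2 / 12
(b-a)^2 = (68 - 28)^2 = 1600
Var = 1600/12 ≈ 133.333333

133.3333


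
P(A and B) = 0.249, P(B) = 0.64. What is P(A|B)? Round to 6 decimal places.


P(A|B) = P(A and B) / P(B) = 0.249 / 0.64 = 0.3890625

0.389063


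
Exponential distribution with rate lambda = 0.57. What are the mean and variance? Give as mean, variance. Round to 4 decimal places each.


mean = 1/lam, var = 1/lam^2
mean = 1 / 0.57 = 100/57 ≈ 1.754386
lam^2 = 0.57^2 = 0.3249
var = 1 / 0.3249 = 10000/3249 ≈ 3.077870

1.7544, 3.0779


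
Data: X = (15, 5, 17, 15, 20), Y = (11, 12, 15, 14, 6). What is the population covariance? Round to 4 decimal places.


Cov = (1/n)*sum((xi-xbar)(yi-ybar))
n = 5, xbar = 72/5 = 14.4, ybar = 58/5 = 11.6
sum((xi-xbar)(yi-ybar)) = -25.2
Cov = -25.2 / 5 = -5.04

-5.0400


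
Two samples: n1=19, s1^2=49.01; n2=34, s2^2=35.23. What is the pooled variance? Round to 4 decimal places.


sp^2 = ((n1-1)*s1^2 + (n2-1)*s2^2)/(n1+n2-2)
(n1-1)*s1^2 = 18 * 49.01 = 882.18
(n2-1)*s2^2 = 33 * 35.23 = 1162.59
numerator = 882.18 + 1162.59 = 2044.77
n1+n2-2 = 51
sp^2 = 2044.77 / 51 = 68159/1700 ≈ 40.093529

40.0935


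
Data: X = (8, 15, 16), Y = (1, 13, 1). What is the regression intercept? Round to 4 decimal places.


a = ybar - b*xbar, where b = sum((xi-xbar)(yi-ybar)) / sum((xi-xbar)^2)
n = 3, xbar = 39/3 = 13, ybar = 15/3 = 5
Sxy = sum((xi-xbar)(yi-ybar)) = 24
Sxx = sum((xi-xbar)^2) = 38
b = Sxy / Sxx = 12/19 ≈ 0.631579
a = 5 - 0.631579 * 13 = -61/19 ≈ -3.210526

-3.2105


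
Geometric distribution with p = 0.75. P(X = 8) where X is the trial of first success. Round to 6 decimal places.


P = (1-p)^(k-1) * p
(1-p)^(k-1) = 0.25^7 ≈ 0.00006103516
P = 0.00006103516 * 0.75 ≈ 0.00004577637

0.000046


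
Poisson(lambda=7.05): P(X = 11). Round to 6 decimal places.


P = e^(-lam) * lam^k / k!
e^(-7.05) ≈ 0.0008674090
lam^k = 7.05^11 ≈ 2138357365.598084
k! = 11! = 39916800
P = 0.0008674090 * 2138357365.598084 / 39916800 ≈ 0.046467

0.046467


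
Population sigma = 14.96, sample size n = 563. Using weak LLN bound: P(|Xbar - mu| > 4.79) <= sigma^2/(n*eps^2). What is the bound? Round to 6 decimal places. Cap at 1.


bound = min(1, sigma^2/(n*eps^2))
sigma^2 = 14.96^2 = 223.8016
n*eps^2 = 563 * 4.79^2 = 563 * 22.9441 = 12917.5283
sigma^2/(n*eps^2) = 223.8016 / 12917.5283 ≈ 0.01732542

0.017325


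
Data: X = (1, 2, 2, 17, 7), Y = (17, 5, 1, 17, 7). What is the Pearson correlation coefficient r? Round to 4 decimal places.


r = sum((xi-xbar)(yi-ybar)) / sqrt(sum((xi-xbar)^2) * sum((yi-ybar)^2))
n = 5, xbar = 29/5 = 5.8, ybar = 47/5 = 9.4
Sxy = sum((xi-xbar)(yi-ybar)) = 94.4
Sxx = sum((xi-xbar)^2) = 178.8
Syy = sum((yi-ybar)^2) = 211.2
sqrt(Sxx*Syy) ≈ 194.325912
r = Sxy / sqrt(Sxx*Syy) = 94.4 / 194.325912 ≈ 0.485782

0.4858


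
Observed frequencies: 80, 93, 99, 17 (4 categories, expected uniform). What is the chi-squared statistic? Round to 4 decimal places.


chi2 = sum((O-E)^2/E), E = total/4
total = 289, E = 289/4 = 72.25
(80 - 72.25)^2 / 72.25 = 60.0625 / 72.25 = 961/1156 ≈ 0.831315
(93 - 72.25)^2 / 72.25 = 430.5625 / 72.25 = 6889/1156 ≈ 5.959343
(99 - 72.25)^2 / 72.25 = 715.5625 / 72.25 = 11449/1156 ≈ 9.903979
(17 - 72.25)^2 / 72.25 = 3052.5625 / 72.25 = 42.25
chi2 = 17035/289 ≈ 58.944637

58.9446


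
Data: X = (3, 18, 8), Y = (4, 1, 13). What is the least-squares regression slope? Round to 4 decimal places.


b = sum((xi-xbar)(yi-ybar)) / sum((xi-xbar)^2)
n = 3, xbar = 29/3 ≈ 9.666667, ybar = 18/3 = 6
Sxy = sum((xi-xbar)(yi-ybar)) = -40
Sxx = sum((xi-xbar)^2) = 350/3 ≈ 116.666667
b = Sxy / Sxx = -12/35 ≈ -0.342857

-0.3429


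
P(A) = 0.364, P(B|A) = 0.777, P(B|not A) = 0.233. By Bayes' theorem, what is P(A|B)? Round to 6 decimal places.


P(A|B) = P(B|A)*P(A) / P(B), P(B) = P(B|A)*P(A) + P(B|not A)*P(not A)
P(B|A)*P(A) = 0.777 * 0.364 = 0.282828
P(B|not A)*P(not A) = 0.233 * 0.636 = 0.148188
P(B) = 0.282828 + 0.148188 = 0.431016
P(A|B) = 0.282828 / 0.431016 ≈ 0.65618910

0.656189


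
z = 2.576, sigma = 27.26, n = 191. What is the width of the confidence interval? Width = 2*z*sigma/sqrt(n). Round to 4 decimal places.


width = 2*z*sigma/sqrt(n)
2*z*sigma = 2 * 2.576 * 27.26 = 140.44352
sqrt(191) ≈ 13.820275
width = 140.44352 / 13.820275 ≈ 10.162136

10.1621


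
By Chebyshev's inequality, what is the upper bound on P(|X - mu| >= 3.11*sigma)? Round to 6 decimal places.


P <= 1/k^2
k^2 = 3.11^2 = 9.6721
1/k^2 = 1 / 9.6721 ≈ 0.10339016

0.103390


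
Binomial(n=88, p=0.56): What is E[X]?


E[X] = n*p = 88 * 0.56 = 49.28

49.28


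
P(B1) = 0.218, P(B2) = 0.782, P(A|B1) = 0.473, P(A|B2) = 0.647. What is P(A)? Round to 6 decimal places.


P(A) = P(A|B1)*P(B1) + P(A|B2)*P(B2)
P(A|B1)*P(B1) = 0.473 * 0.218 = 0.103114
P(A|B2)*P(B2) = 0.647 * 0.782 = 0.505954
P(A) = 0.103114 + 0.505954 = 0.609068

0.609068


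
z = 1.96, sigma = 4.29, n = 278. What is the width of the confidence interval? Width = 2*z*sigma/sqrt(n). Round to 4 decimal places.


width = 2*z*sigma/sqrt(n)
2*z*sigma = 2 * 1.96 * 4.29 = 16.8168
sqrt(278) ≈ 16.673332
width = 16.8168 / 16.673332 ≈ 1.008605

1.0086


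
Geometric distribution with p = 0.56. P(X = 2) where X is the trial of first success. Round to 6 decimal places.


P = (1-p)^(k-1) * p
(1-p)^(k-1) = 0.44^1 = 0.44
P = 0.44 * 0.56 = 0.2464

0.246400


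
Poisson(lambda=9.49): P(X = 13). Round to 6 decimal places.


P = e^(-lam) * lam^k / k!
e^(-9.49) ≈ 0.00007560410
lam^k = 9.49^13 ≈ 5063615977580.994789
k! = 13! = 6227020800
P = 0.00007560410 * 5063615977580.994789 / 6227020800 ≈ 0.061479

0.061479


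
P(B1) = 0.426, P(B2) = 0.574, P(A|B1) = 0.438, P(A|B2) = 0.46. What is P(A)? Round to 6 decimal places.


P(A) = P(A|B1)*P(B1) + P(A|B2)*P(B2)
P(A|B1)*P(B1) = 0.438 * 0.426 = 0.186588
P(A|B2)*P(B2) = 0.46 * 0.574 = 0.26404
P(A) = 0.186588 + 0.26404 = 0.450628

0.450628


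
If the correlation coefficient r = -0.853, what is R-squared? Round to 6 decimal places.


R^2 = r^2 = (-0.853)^2 = 0.727609

0.727609


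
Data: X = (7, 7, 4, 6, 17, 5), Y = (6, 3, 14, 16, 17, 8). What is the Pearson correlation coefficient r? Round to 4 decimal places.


r = sum((xi-xbar)(yi-ybar)) / sqrt(sum((xi-xbar)^2) * sum((yi-ybar)^2))
n = 6, xbar = 46/6 = 23/3 ≈ 7.666667, ybar = 64/6 = 32/3 ≈ 10.666667
Sxy = sum((xi-xbar)(yi-ybar)) = 160/3 ≈ 53.333333
Sxx = sum((xi-xbar)^2) = 334/3 ≈ 111.333333
Syy = sum((yi-ybar)^2) = 502/3 ≈ 167.333333
sqrt(Sxx*Syy) ≈ 136.490944
r = Sxy / sqrt(Sxx*Syy) = 53.333333 / 136.490944 ≈ 0.390746

0.3907


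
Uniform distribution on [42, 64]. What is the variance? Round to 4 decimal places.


Var = (b-a)^2 / 12
(b-a)^2 = (64 - 42)^2 = 484
Var = 484/12 ≈ 40.333333

40.3333


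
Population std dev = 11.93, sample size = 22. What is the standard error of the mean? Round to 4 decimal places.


SE = sigma / sqrt(n)
sqrt(22) ≈ 4.690416
SE = 11.93 / 4.690416 ≈ 2.543485

2.5435


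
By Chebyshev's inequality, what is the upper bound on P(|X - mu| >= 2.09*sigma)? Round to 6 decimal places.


P <= 1/k^2
k^2 = 2.09^2 = 4.3681
1/k^2 = 1 / 4.3681 ≈ 0.22893249

0.228932


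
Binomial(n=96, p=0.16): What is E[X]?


E[X] = n*p = 96 * 0.16 = 15.36

15.36


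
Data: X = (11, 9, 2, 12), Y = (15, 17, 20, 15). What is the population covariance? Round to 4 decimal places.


Cov = (1/n)*sum((xi-xbar)(yi-ybar))
n = 4, xbar = 34/4 = 8.5, ybar = 67/4 = 16.75
sum((xi-xbar)(yi-ybar)) = -31.5
Cov = -31.5 / 4 = -7.875

-7.8750


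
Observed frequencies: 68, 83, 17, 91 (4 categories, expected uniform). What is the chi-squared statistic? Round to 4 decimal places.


chi2 = sum((O-E)^2/E), E = total/4
total = 259, E = 259/4 = 64.75
(68 - 64.75)^2 / 64.75 = 10.5625 / 64.75 = 169/1036 ≈ 0.163127
(83 - 64.75)^2 / 64.75 = 333.0625 / 64.75 = 5329/1036 ≈ 5.143822
(17 - 64.75)^2 / 64.75 = 2280.0625 / 64.75 = 36481/1036 ≈ 35.213320
(91 - 64.75)^2 / 64.75 = 689.0625 / 64.75 = 1575/148 ≈ 10.641892
chi2 = 1893/37 ≈ 51.162162

51.1622


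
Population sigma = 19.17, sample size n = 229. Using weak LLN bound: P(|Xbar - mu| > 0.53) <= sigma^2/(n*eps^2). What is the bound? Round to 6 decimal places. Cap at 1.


bound = min(1, sigma^2/(n*eps^2))
sigma^2 = 19.17^2 = 367.4889
n*eps^2 = 229 * 0.53^2 = 229 * 0.2809 = 64.3261
sigma^2/(n*eps^2) = 367.4889 / 64.3261 ≈ 5.71290503
this exceeds 1, so the bound is capped at 1

1.000000


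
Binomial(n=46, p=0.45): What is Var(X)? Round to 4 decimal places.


Var = n*p*(1-p) = 46 * 0.45 * 0.55 = 11.385

11.3850


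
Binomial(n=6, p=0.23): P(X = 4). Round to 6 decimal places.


P = C(n,k) * p^k * (1-p)^(n-k)
C(6,4) = 15
p^k = 0.23^4 = 0.00279841
(1-p)^(n-k) = 0.77^2 = 0.5929
P = 15 * 0.00279841 * 0.5929 ≈ 0.024888

0.024888


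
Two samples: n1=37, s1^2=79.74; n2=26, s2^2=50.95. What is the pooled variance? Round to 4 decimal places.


sp^2 = ((n1-1)*s1^2 + (n2-1)*s2^2)/(n1+n2-2)
(n1-1)*s1^2 = 36 * 79.74 = 2870.64
(n2-1)*s2^2 = 25 * 50.95 = 1273.75
numerator = 2870.64 + 1273.75 = 4144.39
n1+n2-2 = 61
sp^2 = 4144.39 / 61 = 414439/6100 ≈ 67.940820

67.9408


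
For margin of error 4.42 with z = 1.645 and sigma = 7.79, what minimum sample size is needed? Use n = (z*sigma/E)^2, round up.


z*sigma/E = 1.645 * 7.79 / 4.42 ≈ 2.899219
(z*sigma/E)^2 ≈ 8.405473
round up: n = 9

9


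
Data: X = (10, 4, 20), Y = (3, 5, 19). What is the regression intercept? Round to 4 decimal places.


a = ybar - b*xbar, where b = sum((xi-xbar)(yi-ybar)) / sum((xi-xbar)^2)
n = 3, xbar = 34/3 ≈ 11.333333, ybar = 27/3 = 9
Sxy = sum((xi-xbar)(yi-ybar)) = 124
Sxx = sum((xi-xbar)^2) = 392/3 ≈ 130.666667
b = Sxy / Sxx = 93/98 ≈ 0.948980
a = 9 - 0.948980 * 11.333333 = -86/49 ≈ -1.755102

-1.7551


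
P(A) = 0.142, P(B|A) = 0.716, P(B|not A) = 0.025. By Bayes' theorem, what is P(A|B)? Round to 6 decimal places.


P(A|B) = P(B|A)*P(A) / P(B), P(B) = P(B|A)*P(A) + P(B|not A)*P(not A)
P(B|A)*P(A) = 0.716 * 0.142 = 0.101672
P(B|not A)*P(not A) = 0.025 * 0.858 = 0.02145
P(B) = 0.101672 + 0.02145 = 0.123122
P(A|B) = 0.101672 / 0.123122 ≈ 0.82578256

0.825783


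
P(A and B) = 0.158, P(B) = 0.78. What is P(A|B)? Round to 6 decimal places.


P(A|B) = P(A and B) / P(B) = 0.158 / 0.78 = 79/390 ≈ 0.20256410

0.202564


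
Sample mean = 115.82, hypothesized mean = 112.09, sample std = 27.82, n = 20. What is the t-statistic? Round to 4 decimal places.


t = (xbar - mu0) / (s/sqrt(n))
xbar - mu0 = 115.82 - 112.09 = 3.73
sqrt(20) ≈ 4.47213595
s/sqrt(n) = 27.82 / 4.47213595 ≈ 6.22074111
t = 3.73 / 6.22074111 ≈ 0.599607

0.5996


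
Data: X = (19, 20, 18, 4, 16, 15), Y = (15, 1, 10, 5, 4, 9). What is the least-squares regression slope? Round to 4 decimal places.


b = sum((xi-xbar)(yi-ybar)) / sum((xi-xbar)^2)
n = 6, xbar = 92/6 = 46/3 ≈ 15.333333, ybar = 44/6 = 22/3 ≈ 7.333333
Sxy = sum((xi-xbar)(yi-ybar)) = 88/3 ≈ 29.333333
Sxx = sum((xi-xbar)^2) = 514/3 ≈ 171.333333
b = Sxy / Sxx = 44/257 ≈ 0.171206

0.1712


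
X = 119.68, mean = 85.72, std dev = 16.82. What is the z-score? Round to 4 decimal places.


z = (X - mu) / sigma
X - mu = 119.68 - 85.72 = 33.96
z = 33.96 / 16.82 = 1698/841 ≈ 2.019025

2.0190


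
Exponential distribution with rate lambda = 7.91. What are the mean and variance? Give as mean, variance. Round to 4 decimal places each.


mean = 1/lam, var = 1/lam^2
mean = 1 / 7.91 = 100/791 ≈ 0.126422
lam^2 = 7.91^2 = 62.5681
var = 1 / 62.5681 ≈ 0.015983

0.1264, 0.0160


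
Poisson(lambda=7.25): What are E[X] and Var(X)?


E[X] = Var(X) = lambda = 7.25

7.25, 7.25


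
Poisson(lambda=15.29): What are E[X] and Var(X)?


E[X] = Var(X) = lambda = 15.29

15.29, 15.29


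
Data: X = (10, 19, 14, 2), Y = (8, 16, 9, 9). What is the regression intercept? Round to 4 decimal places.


a = ybar - b*xbar, where b = sum((xi-xbar)(yi-ybar)) / sum((xi-xbar)^2)
n = 4, xbar = 45/4 = 11.25, ybar = 42/4 = 10.5
Sxy = sum((xi-xbar)(yi-ybar)) = 55.5
Sxx = sum((xi-xbar)^2) = 154.75
b = Sxy / Sxx = 222/619 ≈ 0.358643
a = 10.5 - 0.358643 * 11.25 = 4002/619 ≈ 6.465267

6.4653


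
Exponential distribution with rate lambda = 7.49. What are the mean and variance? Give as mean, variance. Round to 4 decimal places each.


mean = 1/lam, var = 1/lam^2
mean = 1 / 7.49 = 100/749 ≈ 0.133511
lam^2 = 7.49^2 = 56.1001
var = 1 / 56.1001 ≈ 0.017825

0.1335, 0.0178


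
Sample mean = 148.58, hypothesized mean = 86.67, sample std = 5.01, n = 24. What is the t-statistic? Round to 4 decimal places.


t = (xbar - mu0) / (s/sqrt(n))
xbar - mu0 = 148.58 - 86.67 = 61.91
sqrt(24) ≈ 4.89897949
s/sqrt(n) = 5.01 / 4.89897949 ≈ 1.02266197
t = 61.91 / 1.02266197 ≈ 60.538088

60.5381


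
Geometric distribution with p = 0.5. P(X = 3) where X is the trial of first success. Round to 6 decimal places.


P = (1-p)^(k-1) * p
(1-p)^(k-1) = 0.5^2 = 0.25
P = 0.25 * 0.5 = 0.125

0.125000


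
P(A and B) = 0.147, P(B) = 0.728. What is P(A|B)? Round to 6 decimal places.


P(A|B) = P(A and B) / P(B) = 0.147 / 0.728 = 21/104 ≈ 0.20192308

0.201923


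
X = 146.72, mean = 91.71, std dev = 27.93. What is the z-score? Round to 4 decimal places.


z = (X - mu) / sigma
X - mu = 146.72 - 91.71 = 55.01
z = 55.01 / 27.93 = 5501/2793 ≈ 1.969567

1.9696


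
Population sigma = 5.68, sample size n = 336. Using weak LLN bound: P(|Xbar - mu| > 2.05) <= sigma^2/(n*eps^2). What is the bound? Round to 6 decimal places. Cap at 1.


bound = min(1, sigma^2/(n*eps^2))
sigma^2 = 5.68^2 = 32.2624
n*eps^2 = 336 * 2.05^2 = 336 * 4.2025 = 1412.04
sigma^2/(n*eps^2) = 32.2624 / 1412.04 ≈ 0.02284808

0.022848


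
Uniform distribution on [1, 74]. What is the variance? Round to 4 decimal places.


Var = (b-a)^2 / 12
(b-a)^2 = (74 - 1)^2 = 5329
Var = 5329/12 ≈ 444.083333

444.0833


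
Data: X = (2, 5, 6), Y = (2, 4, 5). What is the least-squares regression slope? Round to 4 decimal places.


b = sum((xi-xbar)(yi-ybar)) / sum((xi-xbar)^2)
n = 3, xbar = 13/3 ≈ 4.333333, ybar = 11/3 ≈ 3.666667
Sxy = sum((xi-xbar)(yi-ybar)) = 19/3 ≈ 6.333333
Sxx = sum((xi-xbar)^2) = 26/3 ≈ 8.666667
b = Sxy / Sxx = 19/26 ≈ 0.730769

0.7308


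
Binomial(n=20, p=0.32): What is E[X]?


E[X] = n*p = 20 * 0.32 = 6.4

6.4


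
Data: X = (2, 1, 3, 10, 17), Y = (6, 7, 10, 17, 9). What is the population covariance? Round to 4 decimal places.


Cov = (1/n)*sum((xi-xbar)(yi-ybar))
n = 5, xbar = 33/5 = 6.6, ybar = 49/5 = 9.8
sum((xi-xbar)(yi-ybar)) = 48.6
Cov = 48.6 / 5 = 9.72

9.7200


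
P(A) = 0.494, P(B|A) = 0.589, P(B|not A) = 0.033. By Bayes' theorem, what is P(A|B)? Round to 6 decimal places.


P(A|B) = P(B|A)*P(A) / P(B), P(B) = P(B|A)*P(A) + P(B|not A)*P(not A)
P(B|A)*P(A) = 0.589 * 0.494 = 0.290966
P(B|not A)*P(not A) = 0.033 * 0.506 = 0.016698
P(B) = 0.290966 + 0.016698 = 0.307664
P(A|B) = 0.290966 / 0.307664 ≈ 0.94572651

0.945727


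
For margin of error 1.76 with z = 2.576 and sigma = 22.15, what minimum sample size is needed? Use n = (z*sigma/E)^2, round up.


z*sigma/E = 2.576 * 22.15 / 1.76 = 71323/2200 ≈ 32.419545
(z*sigma/E)^2 ≈ 1051.026927
round up: n = 1052

1052


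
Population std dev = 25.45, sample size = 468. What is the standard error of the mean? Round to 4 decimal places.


SE = sigma / sqrt(n)
sqrt(468) ≈ 21.633308
SE = 25.45 / 21.633308 ≈ 1.176427

1.1764


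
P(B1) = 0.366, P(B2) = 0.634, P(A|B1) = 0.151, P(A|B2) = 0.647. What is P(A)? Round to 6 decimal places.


P(A) = P(A|B1)*P(B1) + P(A|B2)*P(B2)
P(A|B1)*P(B1) = 0.151 * 0.366 = 0.055266
P(A|B2)*P(B2) = 0.647 * 0.634 = 0.410198
P(A) = 0.055266 + 0.410198 = 0.465464

0.465464


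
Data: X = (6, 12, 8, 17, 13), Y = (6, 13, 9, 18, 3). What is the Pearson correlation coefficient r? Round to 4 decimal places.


r = sum((xi-xbar)(yi-ybar)) / sqrt(sum((xi-xbar)^2) * sum((yi-ybar)^2))
n = 5, xbar = 56/5 = 11.2, ybar = 49/5 = 9.8
Sxy = sum((xi-xbar)(yi-ybar)) = 60.2
Sxx = sum((xi-xbar)^2) = 74.8
Syy = sum((yi-ybar)^2) = 138.8
sqrt(Sxx*Syy) ≈ 101.893278
r = Sxy / sqrt(Sxx*Syy) = 60.2 / 101.893278 ≈ 0.590814

0.5908


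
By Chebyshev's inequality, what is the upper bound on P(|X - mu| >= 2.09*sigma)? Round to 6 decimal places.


P <= 1/k^2
k^2 = 2.09^2 = 4.3681
1/k^2 = 1 / 4.3681 ≈ 0.22893249

0.228932


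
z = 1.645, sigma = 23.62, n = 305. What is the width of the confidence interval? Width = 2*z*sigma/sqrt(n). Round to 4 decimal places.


width = 2*z*sigma/sqrt(n)
2*z*sigma = 2 * 1.645 * 23.62 = 77.7098
sqrt(305) ≈ 17.464249
width = 77.7098 / 17.464249 ≈ 4.449650

4.4497


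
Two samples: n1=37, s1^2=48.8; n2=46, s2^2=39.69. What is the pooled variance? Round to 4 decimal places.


sp^2 = ((n1-1)*s1^2 + (n2-1)*s2^2)/(n1+n2-2)
(n1-1)*s1^2 = 36 * 48.8 = 1756.8
(n2-1)*s2^2 = 45 * 39.69 = 1786.05
numerator = 1756.8 + 1786.05 = 3542.85
n1+n2-2 = 81
sp^2 = 3542.85 / 81 = 7873/180 ≈ 43.738889

43.7389


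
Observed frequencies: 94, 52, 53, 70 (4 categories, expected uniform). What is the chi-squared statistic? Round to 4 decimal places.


chi2 = sum((O-E)^2/E), E = total/4
total = 269, E = 269/4 = 67.25
(94 - 67.25)^2 / 67.25 = 715.5625 / 67.25 = 11449/1076 ≈ 10.640335
(52 - 67.25)^2 / 67.25 = 232.5625 / 67.25 = 3721/1076 ≈ 3.458178
(53 - 67.25)^2 / 67.25 = 203.0625 / 67.25 = 3249/1076 ≈ 3.019517
(70 - 67.25)^2 / 67.25 = 7.5625 / 67.25 = 121/1076 ≈ 0.112454
chi2 = 4635/269 ≈ 17.230483

17.2305


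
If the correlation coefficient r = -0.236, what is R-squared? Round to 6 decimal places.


R^2 = r^2 = (-0.236)^2 = 0.055696

0.055696


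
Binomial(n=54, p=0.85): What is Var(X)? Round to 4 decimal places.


Var = n*p*(1-p) = 54 * 0.85 * 0.15 = 6.885

6.8850


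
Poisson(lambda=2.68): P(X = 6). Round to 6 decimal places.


P = e^(-lam) * lam^k / k!
e^(-2.68) ≈ 0.06856315
lam^k = 2.68^6 ≈ 370.517533
k! = 6! = 720
P = 0.06856315 * 370.517533 / 720 ≈ 0.035283

0.035283


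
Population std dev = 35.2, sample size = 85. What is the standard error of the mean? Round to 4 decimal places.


SE = sigma / sqrt(n)
sqrt(85) ≈ 9.219544
SE = 35.2 / 9.219544 ≈ 3.817976

3.8180


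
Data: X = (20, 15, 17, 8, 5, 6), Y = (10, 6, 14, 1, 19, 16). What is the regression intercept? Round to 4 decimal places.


a = ybar - b*xbar, where b = sum((xi-xbar)(yi-ybar)) / sum((xi-xbar)^2)
n = 6, xbar = 71/6 ≈ 11.833333, ybar = 66/6 = 11
Sxy = sum((xi-xbar)(yi-ybar)) = -54
Sxx = sum((xi-xbar)^2) = 1193/6 ≈ 198.833333
b = Sxy / Sxx = -324/1193 ≈ -0.271584
a = 11 - (-0.271584) * 11.833333 = 16957/1193 ≈ 14.213747

14.2137


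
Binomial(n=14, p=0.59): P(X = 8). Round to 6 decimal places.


P = C(n,k) * p^k * (1-p)^(n-k)
C(14,8) = 3003
p^k = 0.59^8 ≈ 0.01468304
(1-p)^(n-k) = 0.41^6 ≈ 0.004750104
P = 3003 * 0.01468304 * 0.004750104 ≈ 0.209447

0.209447


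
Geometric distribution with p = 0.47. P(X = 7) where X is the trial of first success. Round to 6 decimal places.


P = (1-p)^(k-1) * p
(1-p)^(k-1) = 0.53^6 ≈ 0.02216436
P = 0.02216436 * 0.47 ≈ 0.01041725

0.010417


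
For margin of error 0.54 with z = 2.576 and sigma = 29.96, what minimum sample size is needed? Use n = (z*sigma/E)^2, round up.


z*sigma/E = 2.576 * 29.96 / 0.54 = 482356/3375 ≈ 142.920296
(z*sigma/E)^2 ≈ 20426.211093
round up: n = 20427

20427


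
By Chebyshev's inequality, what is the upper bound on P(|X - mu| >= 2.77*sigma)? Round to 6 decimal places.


P <= 1/k^2
k^2 = 2.77^2 = 7.6729
1/k^2 = 1 / 7.6729 ≈ 0.13032882

0.130329


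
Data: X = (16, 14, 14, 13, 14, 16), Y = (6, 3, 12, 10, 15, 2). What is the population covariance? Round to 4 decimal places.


Cov = (1/n)*sum((xi-xbar)(yi-ybar))
n = 6, xbar = 87/6 = 14.5, ybar = 48/6 = 8
sum((xi-xbar)(yi-ybar)) = -18
Cov = -18 / 6 = -3

-3.0000
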